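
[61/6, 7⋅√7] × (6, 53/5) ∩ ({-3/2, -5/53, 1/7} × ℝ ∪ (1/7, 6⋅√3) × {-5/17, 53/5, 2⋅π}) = [61/6, 6⋅√3) × {2⋅π}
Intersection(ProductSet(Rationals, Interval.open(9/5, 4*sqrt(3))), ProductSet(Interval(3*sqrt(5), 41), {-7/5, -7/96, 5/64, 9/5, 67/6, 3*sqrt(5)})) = ProductSet(Intersection(Interval(3*sqrt(5), 41), Rationals), {3*sqrt(5)})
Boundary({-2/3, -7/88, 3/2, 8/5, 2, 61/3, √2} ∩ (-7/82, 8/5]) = {-7/88, 3/2, 8/5, √2}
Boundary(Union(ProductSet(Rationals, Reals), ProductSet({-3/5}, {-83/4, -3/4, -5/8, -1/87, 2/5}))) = ProductSet(Reals, Reals)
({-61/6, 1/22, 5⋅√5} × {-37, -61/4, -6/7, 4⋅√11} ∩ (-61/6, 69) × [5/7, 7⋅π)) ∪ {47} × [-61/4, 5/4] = ({47} × [-61/4, 5/4]) ∪ ({1/22, 5⋅√5} × {4⋅√11})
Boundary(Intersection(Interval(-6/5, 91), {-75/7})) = EmptySet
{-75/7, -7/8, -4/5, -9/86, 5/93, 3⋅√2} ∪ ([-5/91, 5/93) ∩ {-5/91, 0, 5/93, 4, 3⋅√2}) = {-75/7, -7/8, -4/5, -9/86, -5/91, 0, 5/93, 3⋅√2}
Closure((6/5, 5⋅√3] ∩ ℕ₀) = {2, 3, …, 8}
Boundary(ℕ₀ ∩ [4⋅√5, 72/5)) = {9, 10, …, 14}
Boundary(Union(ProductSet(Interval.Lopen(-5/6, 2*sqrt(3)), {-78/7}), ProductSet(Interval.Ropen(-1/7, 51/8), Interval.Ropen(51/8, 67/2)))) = Union(ProductSet({-1/7, 51/8}, Interval(51/8, 67/2)), ProductSet(Interval(-5/6, 2*sqrt(3)), {-78/7}), ProductSet(Interval(-1/7, 51/8), {51/8, 67/2}))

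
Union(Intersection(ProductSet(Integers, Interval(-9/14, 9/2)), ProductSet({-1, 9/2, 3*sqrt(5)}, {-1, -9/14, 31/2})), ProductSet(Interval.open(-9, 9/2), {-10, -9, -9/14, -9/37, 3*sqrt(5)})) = ProductSet(Interval.open(-9, 9/2), {-10, -9, -9/14, -9/37, 3*sqrt(5)})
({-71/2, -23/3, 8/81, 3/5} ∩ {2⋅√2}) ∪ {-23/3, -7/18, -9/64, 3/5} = {-23/3, -7/18, -9/64, 3/5}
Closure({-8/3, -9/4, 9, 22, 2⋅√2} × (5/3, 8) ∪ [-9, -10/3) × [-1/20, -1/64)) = ({-9, -10/3} × [-1/20, -1/64]) ∪ ([-9, -10/3] × {-1/20, -1/64}) ∪ ([-9, -10/3) × [-1/20, -1/64)) ∪ ({-8/3, -9/4, 9, 22, 2⋅√2} × [5/3, 8])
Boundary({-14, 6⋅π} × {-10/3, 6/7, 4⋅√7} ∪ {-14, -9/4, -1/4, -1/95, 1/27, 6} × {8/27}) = ({-14, -9/4, -1/4, -1/95, 1/27, 6} × {8/27}) ∪ ({-14, 6⋅π} × {-10/3, 6/7, 4⋅√7})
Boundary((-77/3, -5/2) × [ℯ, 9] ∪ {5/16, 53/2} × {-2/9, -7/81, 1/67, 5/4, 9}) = ({-77/3, -5/2} × [ℯ, 9]) ∪ ([-77/3, -5/2] × {9, ℯ}) ∪ ({5/16, 53/2} × {-2/9, -7/81, 1/67, 5/4, 9})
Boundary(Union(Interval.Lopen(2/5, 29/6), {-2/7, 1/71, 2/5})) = {-2/7, 1/71, 2/5, 29/6}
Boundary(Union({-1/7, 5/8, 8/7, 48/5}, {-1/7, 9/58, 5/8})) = {-1/7, 9/58, 5/8, 8/7, 48/5}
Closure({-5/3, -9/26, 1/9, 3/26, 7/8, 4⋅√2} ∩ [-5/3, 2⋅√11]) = {-5/3, -9/26, 1/9, 3/26, 7/8, 4⋅√2}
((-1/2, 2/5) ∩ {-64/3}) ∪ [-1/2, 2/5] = [-1/2, 2/5]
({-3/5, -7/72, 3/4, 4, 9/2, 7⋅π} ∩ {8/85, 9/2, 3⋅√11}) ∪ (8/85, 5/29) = (8/85, 5/29) ∪ {9/2}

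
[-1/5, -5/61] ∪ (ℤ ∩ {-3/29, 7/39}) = [-1/5, -5/61]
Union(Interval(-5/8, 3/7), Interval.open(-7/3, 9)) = Interval.open(-7/3, 9)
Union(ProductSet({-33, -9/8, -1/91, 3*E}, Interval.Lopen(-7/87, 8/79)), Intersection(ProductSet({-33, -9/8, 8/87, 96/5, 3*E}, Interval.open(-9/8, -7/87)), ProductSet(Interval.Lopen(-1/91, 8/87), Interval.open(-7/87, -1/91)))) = ProductSet({-33, -9/8, -1/91, 3*E}, Interval.Lopen(-7/87, 8/79))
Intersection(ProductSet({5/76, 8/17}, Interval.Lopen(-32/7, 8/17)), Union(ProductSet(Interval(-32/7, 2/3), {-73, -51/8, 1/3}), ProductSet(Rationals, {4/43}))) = ProductSet({5/76, 8/17}, {4/43, 1/3})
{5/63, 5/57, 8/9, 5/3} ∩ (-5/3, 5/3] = {5/63, 5/57, 8/9, 5/3}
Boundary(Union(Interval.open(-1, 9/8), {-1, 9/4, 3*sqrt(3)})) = {-1, 9/8, 9/4, 3*sqrt(3)}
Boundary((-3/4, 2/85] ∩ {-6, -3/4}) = ∅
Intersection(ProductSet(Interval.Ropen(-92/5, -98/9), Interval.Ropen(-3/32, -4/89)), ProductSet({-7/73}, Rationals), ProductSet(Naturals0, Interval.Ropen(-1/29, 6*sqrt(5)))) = EmptySet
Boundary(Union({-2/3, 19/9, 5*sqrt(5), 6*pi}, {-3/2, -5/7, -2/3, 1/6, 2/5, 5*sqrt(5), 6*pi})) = {-3/2, -5/7, -2/3, 1/6, 2/5, 19/9, 5*sqrt(5), 6*pi}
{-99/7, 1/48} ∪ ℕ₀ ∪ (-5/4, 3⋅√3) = {-99/7} ∪ (-5/4, 3⋅√3) ∪ ℕ₀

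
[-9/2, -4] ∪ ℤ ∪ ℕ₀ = ℤ ∪ [-9/2, -4]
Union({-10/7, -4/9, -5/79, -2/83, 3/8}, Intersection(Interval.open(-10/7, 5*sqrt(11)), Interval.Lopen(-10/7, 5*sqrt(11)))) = Interval.Ropen(-10/7, 5*sqrt(11))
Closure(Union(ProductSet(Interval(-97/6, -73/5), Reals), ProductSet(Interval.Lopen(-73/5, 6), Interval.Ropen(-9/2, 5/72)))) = Union(ProductSet({-73/5, 6}, Interval(-9/2, 5/72)), ProductSet(Interval(-97/6, -73/5), Reals), ProductSet(Interval(-73/5, 6), {-9/2, 5/72}), ProductSet(Interval.Lopen(-73/5, 6), Interval.Ropen(-9/2, 5/72)))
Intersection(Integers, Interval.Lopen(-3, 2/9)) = Range(-2, 1, 1)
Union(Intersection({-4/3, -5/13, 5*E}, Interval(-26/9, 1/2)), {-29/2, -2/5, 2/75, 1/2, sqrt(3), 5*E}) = {-29/2, -4/3, -2/5, -5/13, 2/75, 1/2, sqrt(3), 5*E}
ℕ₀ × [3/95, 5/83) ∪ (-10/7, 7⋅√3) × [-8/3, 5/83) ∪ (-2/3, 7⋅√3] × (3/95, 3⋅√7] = (ℕ₀ × [3/95, 5/83)) ∪ ((-10/7, 7⋅√3) × [-8/3, 5/83)) ∪ ((-2/3, 7⋅√3] × (3/95, 3⋅√7])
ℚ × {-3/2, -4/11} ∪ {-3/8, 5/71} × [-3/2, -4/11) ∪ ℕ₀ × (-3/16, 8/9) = (ℚ × {-3/2, -4/11}) ∪ (ℕ₀ × (-3/16, 8/9)) ∪ ({-3/8, 5/71} × [-3/2, -4/11))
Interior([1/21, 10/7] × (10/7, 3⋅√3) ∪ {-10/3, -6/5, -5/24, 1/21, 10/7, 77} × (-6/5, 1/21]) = (1/21, 10/7) × (10/7, 3⋅√3)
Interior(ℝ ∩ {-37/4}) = ∅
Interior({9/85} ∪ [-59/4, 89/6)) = (-59/4, 89/6)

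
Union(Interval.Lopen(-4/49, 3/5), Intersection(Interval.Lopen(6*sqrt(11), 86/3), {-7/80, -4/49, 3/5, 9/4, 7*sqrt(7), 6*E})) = Interval.Lopen(-4/49, 3/5)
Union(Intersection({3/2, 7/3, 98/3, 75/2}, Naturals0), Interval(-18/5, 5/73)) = Interval(-18/5, 5/73)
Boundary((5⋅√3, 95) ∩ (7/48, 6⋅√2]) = ∅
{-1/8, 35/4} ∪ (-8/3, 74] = (-8/3, 74]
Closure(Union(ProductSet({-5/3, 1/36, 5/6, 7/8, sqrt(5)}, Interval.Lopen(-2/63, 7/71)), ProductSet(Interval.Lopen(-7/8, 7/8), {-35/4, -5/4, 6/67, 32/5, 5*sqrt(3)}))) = Union(ProductSet({-5/3, 1/36, 5/6, 7/8, sqrt(5)}, Interval(-2/63, 7/71)), ProductSet(Interval(-7/8, 7/8), {-35/4, -5/4, 6/67, 32/5, 5*sqrt(3)}))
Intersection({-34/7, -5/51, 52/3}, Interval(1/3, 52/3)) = {52/3}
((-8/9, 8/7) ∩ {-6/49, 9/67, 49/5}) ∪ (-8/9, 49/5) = (-8/9, 49/5)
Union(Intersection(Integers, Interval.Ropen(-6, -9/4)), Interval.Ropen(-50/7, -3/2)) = Union(Interval.Ropen(-50/7, -3/2), Range(-6, -2, 1))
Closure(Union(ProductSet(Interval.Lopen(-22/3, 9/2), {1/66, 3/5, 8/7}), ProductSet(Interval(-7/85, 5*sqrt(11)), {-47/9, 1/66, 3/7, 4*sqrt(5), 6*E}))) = Union(ProductSet(Interval(-22/3, 9/2), {1/66, 3/5, 8/7}), ProductSet(Interval(-7/85, 5*sqrt(11)), {-47/9, 1/66, 3/7, 4*sqrt(5), 6*E}))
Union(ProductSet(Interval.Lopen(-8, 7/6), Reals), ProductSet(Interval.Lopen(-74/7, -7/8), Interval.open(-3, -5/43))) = Union(ProductSet(Interval.Lopen(-74/7, -7/8), Interval.open(-3, -5/43)), ProductSet(Interval.Lopen(-8, 7/6), Reals))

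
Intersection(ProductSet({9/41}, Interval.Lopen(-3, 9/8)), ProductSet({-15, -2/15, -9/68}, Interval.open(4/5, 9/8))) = EmptySet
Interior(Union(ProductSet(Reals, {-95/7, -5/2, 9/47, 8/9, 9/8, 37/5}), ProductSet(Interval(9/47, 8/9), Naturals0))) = EmptySet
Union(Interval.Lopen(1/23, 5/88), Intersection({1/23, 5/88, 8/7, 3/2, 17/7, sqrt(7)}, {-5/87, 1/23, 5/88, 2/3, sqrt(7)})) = Union({sqrt(7)}, Interval(1/23, 5/88))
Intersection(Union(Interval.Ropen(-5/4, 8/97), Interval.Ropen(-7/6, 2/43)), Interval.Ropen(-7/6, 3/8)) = Interval.Ropen(-7/6, 8/97)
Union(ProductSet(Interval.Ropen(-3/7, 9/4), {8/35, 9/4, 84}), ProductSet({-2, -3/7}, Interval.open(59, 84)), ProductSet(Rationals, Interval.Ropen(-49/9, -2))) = Union(ProductSet({-2, -3/7}, Interval.open(59, 84)), ProductSet(Interval.Ropen(-3/7, 9/4), {8/35, 9/4, 84}), ProductSet(Rationals, Interval.Ropen(-49/9, -2)))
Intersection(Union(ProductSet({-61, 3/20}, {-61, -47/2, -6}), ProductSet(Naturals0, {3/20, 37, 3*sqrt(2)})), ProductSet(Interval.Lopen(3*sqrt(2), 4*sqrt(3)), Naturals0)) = ProductSet(Range(5, 7, 1), {37})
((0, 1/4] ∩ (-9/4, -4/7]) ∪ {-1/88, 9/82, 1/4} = {-1/88, 9/82, 1/4}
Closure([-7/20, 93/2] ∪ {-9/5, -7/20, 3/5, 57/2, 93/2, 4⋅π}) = {-9/5} ∪ [-7/20, 93/2]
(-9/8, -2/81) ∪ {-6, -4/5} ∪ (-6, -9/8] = [-6, -2/81)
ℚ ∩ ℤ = ℤ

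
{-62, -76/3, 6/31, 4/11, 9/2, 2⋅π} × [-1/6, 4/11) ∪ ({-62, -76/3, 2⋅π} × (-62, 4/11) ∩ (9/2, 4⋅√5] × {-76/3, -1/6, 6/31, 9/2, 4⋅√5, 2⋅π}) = ({2⋅π} × {-76/3, -1/6, 6/31}) ∪ ({-62, -76/3, 6/31, 4/11, 9/2, 2⋅π} × [-1/6, 4/11))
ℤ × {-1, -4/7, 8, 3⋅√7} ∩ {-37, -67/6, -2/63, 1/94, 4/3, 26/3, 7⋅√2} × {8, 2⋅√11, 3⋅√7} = {-37} × {8, 3⋅√7}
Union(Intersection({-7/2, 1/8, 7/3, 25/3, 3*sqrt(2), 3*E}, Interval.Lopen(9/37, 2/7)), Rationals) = Rationals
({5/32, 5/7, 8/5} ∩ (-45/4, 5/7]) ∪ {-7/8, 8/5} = {-7/8, 5/32, 5/7, 8/5}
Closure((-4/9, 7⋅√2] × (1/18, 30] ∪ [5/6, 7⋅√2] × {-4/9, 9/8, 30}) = ({-4/9, 7⋅√2} × [1/18, 30]) ∪ ([-4/9, 7⋅√2] × {1/18, 30}) ∪ ([5/6, 7⋅√2] × {-4/9, 9/8, 30}) ∪ ((-4/9, 7⋅√2] × (1/18, 30])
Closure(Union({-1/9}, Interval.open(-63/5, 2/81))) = Interval(-63/5, 2/81)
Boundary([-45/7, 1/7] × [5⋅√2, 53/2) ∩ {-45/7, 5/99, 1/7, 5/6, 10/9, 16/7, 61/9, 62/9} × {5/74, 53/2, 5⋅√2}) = {-45/7, 5/99, 1/7} × {5⋅√2}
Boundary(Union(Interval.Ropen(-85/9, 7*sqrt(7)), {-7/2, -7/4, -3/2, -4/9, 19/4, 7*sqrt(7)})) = {-85/9, 7*sqrt(7)}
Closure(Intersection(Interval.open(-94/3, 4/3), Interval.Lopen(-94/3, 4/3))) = Interval(-94/3, 4/3)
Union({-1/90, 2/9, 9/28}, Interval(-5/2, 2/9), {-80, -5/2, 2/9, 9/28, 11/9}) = Union({-80, 9/28, 11/9}, Interval(-5/2, 2/9))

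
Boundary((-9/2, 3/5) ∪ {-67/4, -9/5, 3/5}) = {-67/4, -9/2, 3/5}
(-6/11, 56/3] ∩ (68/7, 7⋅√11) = (68/7, 56/3]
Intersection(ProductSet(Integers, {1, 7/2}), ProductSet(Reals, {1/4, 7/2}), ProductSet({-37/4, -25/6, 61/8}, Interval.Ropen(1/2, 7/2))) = EmptySet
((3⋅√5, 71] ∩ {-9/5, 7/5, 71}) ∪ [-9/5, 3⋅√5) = [-9/5, 3⋅√5) ∪ {71}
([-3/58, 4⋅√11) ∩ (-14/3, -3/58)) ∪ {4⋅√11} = {4⋅√11}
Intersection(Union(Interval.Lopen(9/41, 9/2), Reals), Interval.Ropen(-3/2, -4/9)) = Interval.Ropen(-3/2, -4/9)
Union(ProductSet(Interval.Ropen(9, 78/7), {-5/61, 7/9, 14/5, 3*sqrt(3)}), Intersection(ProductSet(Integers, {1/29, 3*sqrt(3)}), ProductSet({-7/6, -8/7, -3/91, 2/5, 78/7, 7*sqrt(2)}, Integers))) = ProductSet(Interval.Ropen(9, 78/7), {-5/61, 7/9, 14/5, 3*sqrt(3)})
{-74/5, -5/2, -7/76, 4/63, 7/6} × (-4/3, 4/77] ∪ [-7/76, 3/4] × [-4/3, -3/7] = ([-7/76, 3/4] × [-4/3, -3/7]) ∪ ({-74/5, -5/2, -7/76, 4/63, 7/6} × (-4/3, 4/77])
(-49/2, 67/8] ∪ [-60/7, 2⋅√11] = (-49/2, 67/8]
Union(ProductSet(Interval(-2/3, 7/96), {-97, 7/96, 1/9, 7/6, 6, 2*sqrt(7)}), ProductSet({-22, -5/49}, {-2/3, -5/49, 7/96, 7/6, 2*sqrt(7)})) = Union(ProductSet({-22, -5/49}, {-2/3, -5/49, 7/96, 7/6, 2*sqrt(7)}), ProductSet(Interval(-2/3, 7/96), {-97, 7/96, 1/9, 7/6, 6, 2*sqrt(7)}))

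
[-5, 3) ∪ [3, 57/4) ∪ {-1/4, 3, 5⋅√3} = [-5, 57/4)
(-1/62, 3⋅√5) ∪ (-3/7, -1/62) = (-3/7, -1/62) ∪ (-1/62, 3⋅√5)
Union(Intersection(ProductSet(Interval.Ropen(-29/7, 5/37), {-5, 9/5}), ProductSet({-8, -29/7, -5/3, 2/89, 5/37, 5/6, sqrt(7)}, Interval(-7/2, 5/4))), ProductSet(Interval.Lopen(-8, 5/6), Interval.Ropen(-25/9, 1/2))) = ProductSet(Interval.Lopen(-8, 5/6), Interval.Ropen(-25/9, 1/2))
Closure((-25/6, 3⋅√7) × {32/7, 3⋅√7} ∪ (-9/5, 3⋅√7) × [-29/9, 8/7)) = ({-9/5, 3⋅√7} × [-29/9, 8/7]) ∪ ([-9/5, 3⋅√7] × {-29/9, 8/7}) ∪ ((-9/5, 3⋅√7) × [-29/9, 8/7)) ∪ ([-25/6, 3⋅√7] × {32/7, 3⋅√7})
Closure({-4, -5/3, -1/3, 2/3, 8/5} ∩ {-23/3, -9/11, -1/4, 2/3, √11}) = {2/3}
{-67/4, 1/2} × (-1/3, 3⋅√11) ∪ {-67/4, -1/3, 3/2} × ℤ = ({-67/4, -1/3, 3/2} × ℤ) ∪ ({-67/4, 1/2} × (-1/3, 3⋅√11))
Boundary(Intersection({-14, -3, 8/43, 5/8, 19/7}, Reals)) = {-14, -3, 8/43, 5/8, 19/7}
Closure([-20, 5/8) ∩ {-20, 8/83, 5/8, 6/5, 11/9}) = {-20, 8/83}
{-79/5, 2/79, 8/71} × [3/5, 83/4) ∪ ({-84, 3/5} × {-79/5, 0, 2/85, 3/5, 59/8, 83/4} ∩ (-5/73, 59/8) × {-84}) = {-79/5, 2/79, 8/71} × [3/5, 83/4)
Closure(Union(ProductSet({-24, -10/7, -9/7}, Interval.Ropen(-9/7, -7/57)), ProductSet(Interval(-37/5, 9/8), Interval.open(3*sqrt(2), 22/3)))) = Union(ProductSet({-24, -10/7, -9/7}, Interval(-9/7, -7/57)), ProductSet(Interval(-37/5, 9/8), Interval(3*sqrt(2), 22/3)))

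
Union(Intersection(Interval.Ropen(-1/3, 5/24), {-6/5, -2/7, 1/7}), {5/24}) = {-2/7, 1/7, 5/24}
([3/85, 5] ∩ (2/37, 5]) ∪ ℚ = ℚ ∪ [2/37, 5]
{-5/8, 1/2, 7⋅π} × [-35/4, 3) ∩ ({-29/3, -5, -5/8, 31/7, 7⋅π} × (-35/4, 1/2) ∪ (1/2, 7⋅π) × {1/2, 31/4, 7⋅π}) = {-5/8, 7⋅π} × (-35/4, 1/2)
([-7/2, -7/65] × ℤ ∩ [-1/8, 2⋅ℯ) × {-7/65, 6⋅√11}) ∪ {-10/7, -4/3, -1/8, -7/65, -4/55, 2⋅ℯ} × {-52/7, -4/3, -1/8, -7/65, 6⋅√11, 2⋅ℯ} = {-10/7, -4/3, -1/8, -7/65, -4/55, 2⋅ℯ} × {-52/7, -4/3, -1/8, -7/65, 6⋅√11, 2⋅ℯ}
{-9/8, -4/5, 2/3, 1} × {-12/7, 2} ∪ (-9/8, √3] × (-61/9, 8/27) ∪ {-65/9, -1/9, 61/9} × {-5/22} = ({-65/9, -1/9, 61/9} × {-5/22}) ∪ ({-9/8, -4/5, 2/3, 1} × {-12/7, 2}) ∪ ((-9/8, √3] × (-61/9, 8/27))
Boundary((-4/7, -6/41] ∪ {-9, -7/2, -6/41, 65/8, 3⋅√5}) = {-9, -7/2, -4/7, -6/41, 65/8, 3⋅√5}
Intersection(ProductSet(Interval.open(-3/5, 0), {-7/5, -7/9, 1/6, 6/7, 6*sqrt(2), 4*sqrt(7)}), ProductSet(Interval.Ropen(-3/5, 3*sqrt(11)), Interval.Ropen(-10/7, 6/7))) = ProductSet(Interval.open(-3/5, 0), {-7/5, -7/9, 1/6})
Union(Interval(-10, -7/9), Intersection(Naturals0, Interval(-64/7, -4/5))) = Interval(-10, -7/9)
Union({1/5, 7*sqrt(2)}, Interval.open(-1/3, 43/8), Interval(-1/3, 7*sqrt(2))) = Interval(-1/3, 7*sqrt(2))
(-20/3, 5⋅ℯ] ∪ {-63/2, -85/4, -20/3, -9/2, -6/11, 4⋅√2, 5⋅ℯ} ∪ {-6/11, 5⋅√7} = {-63/2, -85/4} ∪ [-20/3, 5⋅ℯ]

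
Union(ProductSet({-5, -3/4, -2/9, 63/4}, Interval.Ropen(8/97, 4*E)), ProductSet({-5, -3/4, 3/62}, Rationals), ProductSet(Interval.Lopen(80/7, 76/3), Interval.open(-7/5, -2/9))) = Union(ProductSet({-5, -3/4, 3/62}, Rationals), ProductSet({-5, -3/4, -2/9, 63/4}, Interval.Ropen(8/97, 4*E)), ProductSet(Interval.Lopen(80/7, 76/3), Interval.open(-7/5, -2/9)))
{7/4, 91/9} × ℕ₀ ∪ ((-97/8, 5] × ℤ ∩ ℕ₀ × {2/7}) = {7/4, 91/9} × ℕ₀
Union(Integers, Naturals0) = Integers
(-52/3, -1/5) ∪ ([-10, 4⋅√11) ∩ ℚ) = (-52/3, -1/5] ∪ (ℚ ∩ [-10, 4⋅√11))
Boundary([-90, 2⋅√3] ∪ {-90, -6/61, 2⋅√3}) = {-90, 2⋅√3}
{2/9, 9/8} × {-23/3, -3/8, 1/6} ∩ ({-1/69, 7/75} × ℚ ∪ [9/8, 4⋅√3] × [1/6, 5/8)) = {9/8} × {1/6}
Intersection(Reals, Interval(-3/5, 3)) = Interval(-3/5, 3)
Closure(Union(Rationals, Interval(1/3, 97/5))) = Union(Interval(-oo, oo), Rationals)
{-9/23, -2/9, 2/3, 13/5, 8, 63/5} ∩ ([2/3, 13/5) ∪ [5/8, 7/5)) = {2/3}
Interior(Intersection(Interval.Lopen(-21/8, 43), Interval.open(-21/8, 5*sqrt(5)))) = Interval.open(-21/8, 5*sqrt(5))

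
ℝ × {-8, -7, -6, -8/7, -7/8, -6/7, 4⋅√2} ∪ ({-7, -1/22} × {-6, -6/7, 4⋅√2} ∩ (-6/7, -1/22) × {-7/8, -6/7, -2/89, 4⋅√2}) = ℝ × {-8, -7, -6, -8/7, -7/8, -6/7, 4⋅√2}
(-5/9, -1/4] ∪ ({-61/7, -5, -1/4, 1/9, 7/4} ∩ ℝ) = {-61/7, -5, 1/9, 7/4} ∪ (-5/9, -1/4]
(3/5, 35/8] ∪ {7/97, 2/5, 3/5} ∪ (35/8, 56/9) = {7/97, 2/5} ∪ [3/5, 56/9)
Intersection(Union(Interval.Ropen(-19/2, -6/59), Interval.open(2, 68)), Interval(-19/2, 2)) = Interval.Ropen(-19/2, -6/59)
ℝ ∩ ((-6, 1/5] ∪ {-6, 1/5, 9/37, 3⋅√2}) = [-6, 1/5] ∪ {9/37, 3⋅√2}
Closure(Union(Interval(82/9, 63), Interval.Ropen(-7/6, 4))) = Union(Interval(-7/6, 4), Interval(82/9, 63))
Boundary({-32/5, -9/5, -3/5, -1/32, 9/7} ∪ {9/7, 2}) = {-32/5, -9/5, -3/5, -1/32, 9/7, 2}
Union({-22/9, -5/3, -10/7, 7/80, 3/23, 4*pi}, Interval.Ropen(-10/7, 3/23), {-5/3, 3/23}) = Union({-22/9, -5/3, 4*pi}, Interval(-10/7, 3/23))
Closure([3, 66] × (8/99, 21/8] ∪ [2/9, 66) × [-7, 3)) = ({2/9, 66} × [-7, 3]) ∪ ([2/9, 66] × {-7, 3}) ∪ ([2/9, 66) × [-7, 3)) ∪ ([3, 66] × (8/99, 21/8])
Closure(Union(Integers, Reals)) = Reals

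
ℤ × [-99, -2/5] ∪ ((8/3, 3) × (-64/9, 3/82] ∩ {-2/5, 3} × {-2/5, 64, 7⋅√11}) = ℤ × [-99, -2/5]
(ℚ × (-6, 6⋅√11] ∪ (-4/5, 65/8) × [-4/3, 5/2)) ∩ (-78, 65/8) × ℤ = ((-4/5, 65/8) × {-1, 0, 1, 2}) ∪ ((ℚ ∩ (-78, 65/8)) × {-5, -4, …, 19})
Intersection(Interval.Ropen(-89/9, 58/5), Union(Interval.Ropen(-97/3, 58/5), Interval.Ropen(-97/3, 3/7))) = Interval.Ropen(-89/9, 58/5)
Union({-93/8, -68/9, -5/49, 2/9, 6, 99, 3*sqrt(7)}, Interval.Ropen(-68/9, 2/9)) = Union({-93/8, 6, 99, 3*sqrt(7)}, Interval(-68/9, 2/9))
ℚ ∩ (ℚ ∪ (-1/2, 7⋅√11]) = ℚ ∪ (ℚ ∩ [-1/2, 7⋅√11])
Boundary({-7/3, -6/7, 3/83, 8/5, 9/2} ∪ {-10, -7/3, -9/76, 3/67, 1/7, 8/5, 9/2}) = {-10, -7/3, -6/7, -9/76, 3/83, 3/67, 1/7, 8/5, 9/2}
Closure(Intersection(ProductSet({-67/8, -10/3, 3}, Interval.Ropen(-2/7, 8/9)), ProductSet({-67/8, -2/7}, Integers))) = ProductSet({-67/8}, Range(0, 1, 1))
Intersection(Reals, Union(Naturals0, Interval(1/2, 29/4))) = Union(Interval(1/2, 29/4), Naturals0)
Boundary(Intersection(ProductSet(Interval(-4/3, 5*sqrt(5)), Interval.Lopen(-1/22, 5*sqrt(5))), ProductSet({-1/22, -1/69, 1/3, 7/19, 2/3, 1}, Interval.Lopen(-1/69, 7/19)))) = ProductSet({-1/22, -1/69, 1/3, 7/19, 2/3, 1}, Interval(-1/69, 7/19))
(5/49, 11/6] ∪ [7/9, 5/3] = (5/49, 11/6]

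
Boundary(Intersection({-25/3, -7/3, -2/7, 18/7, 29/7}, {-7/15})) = EmptySet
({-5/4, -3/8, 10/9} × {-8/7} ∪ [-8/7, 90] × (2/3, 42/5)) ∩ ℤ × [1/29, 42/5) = {-1, 0, …, 90} × (2/3, 42/5)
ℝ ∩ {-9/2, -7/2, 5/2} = {-9/2, -7/2, 5/2}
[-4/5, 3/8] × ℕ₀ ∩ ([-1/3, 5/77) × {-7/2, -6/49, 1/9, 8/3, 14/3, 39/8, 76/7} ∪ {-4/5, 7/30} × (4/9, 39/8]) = {-4/5, 7/30} × {1, 2, 3, 4}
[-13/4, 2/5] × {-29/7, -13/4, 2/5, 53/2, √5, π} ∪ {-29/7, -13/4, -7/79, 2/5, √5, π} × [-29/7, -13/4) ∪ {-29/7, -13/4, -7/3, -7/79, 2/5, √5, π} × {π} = ({-29/7, -13/4, -7/3, -7/79, 2/5, √5, π} × {π}) ∪ ({-29/7, -13/4, -7/79, 2/5, √5, π} × [-29/7, -13/4)) ∪ ([-13/4, 2/5] × {-29/7, -13/4, 2/5, 53/2, √5, π})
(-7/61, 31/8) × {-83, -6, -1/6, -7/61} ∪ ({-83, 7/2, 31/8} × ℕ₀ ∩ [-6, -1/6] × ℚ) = (-7/61, 31/8) × {-83, -6, -1/6, -7/61}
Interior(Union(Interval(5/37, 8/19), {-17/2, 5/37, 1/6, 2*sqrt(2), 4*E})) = Interval.open(5/37, 8/19)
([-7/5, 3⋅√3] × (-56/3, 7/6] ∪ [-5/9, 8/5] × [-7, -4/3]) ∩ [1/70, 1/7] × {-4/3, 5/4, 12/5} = [1/70, 1/7] × {-4/3}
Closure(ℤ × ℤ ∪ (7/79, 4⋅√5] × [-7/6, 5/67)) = (ℤ × ℤ) ∪ ({7/79, 4⋅√5} × [-7/6, 5/67]) ∪ ([7/79, 4⋅√5] × {-7/6, 5/67}) ∪ ((7/79, 4⋅√5] × [-7/6, 5/67))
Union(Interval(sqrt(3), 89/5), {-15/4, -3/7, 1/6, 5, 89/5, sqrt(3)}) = Union({-15/4, -3/7, 1/6}, Interval(sqrt(3), 89/5))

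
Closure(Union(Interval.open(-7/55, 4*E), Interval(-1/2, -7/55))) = Interval(-1/2, 4*E)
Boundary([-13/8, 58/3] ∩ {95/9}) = {95/9}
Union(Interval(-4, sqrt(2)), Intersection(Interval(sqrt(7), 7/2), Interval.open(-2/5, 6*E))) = Union(Interval(-4, sqrt(2)), Interval(sqrt(7), 7/2))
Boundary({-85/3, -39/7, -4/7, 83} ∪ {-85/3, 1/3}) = {-85/3, -39/7, -4/7, 1/3, 83}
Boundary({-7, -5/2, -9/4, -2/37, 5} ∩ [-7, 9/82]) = {-7, -5/2, -9/4, -2/37}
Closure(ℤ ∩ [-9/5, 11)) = {-1, 0, …, 10}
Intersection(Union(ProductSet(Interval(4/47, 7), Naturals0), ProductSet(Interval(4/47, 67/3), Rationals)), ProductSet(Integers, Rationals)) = ProductSet(Range(1, 23, 1), Rationals)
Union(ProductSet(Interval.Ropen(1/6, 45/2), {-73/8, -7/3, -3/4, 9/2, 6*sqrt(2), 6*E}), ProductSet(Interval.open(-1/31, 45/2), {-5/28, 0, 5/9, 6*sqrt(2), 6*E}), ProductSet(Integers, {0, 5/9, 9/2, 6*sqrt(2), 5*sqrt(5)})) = Union(ProductSet(Integers, {0, 5/9, 9/2, 6*sqrt(2), 5*sqrt(5)}), ProductSet(Interval.open(-1/31, 45/2), {-5/28, 0, 5/9, 6*sqrt(2), 6*E}), ProductSet(Interval.Ropen(1/6, 45/2), {-73/8, -7/3, -3/4, 9/2, 6*sqrt(2), 6*E}))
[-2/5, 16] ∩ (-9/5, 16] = [-2/5, 16]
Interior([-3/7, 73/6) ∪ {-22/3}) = (-3/7, 73/6)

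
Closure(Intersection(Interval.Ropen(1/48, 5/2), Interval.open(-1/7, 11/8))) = Interval(1/48, 11/8)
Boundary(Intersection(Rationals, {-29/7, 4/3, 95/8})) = {-29/7, 4/3, 95/8}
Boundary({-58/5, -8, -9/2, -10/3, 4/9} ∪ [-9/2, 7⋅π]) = {-58/5, -8, -9/2, 7⋅π}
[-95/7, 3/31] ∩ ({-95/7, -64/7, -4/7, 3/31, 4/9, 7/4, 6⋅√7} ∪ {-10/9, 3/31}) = {-95/7, -64/7, -10/9, -4/7, 3/31}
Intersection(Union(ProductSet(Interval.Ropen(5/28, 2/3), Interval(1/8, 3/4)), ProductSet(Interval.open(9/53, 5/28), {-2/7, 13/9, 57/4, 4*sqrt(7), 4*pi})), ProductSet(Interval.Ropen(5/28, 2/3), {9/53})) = ProductSet(Interval.Ropen(5/28, 2/3), {9/53})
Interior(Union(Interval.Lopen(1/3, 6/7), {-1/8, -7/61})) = Interval.open(1/3, 6/7)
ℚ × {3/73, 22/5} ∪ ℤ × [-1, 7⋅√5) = (ℚ × {3/73, 22/5}) ∪ (ℤ × [-1, 7⋅√5))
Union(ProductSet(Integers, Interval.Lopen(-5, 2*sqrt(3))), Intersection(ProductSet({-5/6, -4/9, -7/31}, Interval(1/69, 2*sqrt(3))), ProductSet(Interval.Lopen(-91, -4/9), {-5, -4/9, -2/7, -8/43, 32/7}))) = ProductSet(Integers, Interval.Lopen(-5, 2*sqrt(3)))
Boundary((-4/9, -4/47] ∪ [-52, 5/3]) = {-52, 5/3}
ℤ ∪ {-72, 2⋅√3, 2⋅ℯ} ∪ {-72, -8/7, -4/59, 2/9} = ℤ ∪ {-8/7, -4/59, 2/9, 2⋅√3, 2⋅ℯ}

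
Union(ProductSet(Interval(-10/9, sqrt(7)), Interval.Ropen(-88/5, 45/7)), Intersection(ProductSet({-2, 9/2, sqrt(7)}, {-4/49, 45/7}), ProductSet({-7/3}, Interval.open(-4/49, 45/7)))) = ProductSet(Interval(-10/9, sqrt(7)), Interval.Ropen(-88/5, 45/7))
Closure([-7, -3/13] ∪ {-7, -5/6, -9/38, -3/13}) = [-7, -3/13]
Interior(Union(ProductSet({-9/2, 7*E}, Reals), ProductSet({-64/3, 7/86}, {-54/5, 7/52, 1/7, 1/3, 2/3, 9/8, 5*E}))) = EmptySet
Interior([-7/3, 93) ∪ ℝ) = (-∞, ∞)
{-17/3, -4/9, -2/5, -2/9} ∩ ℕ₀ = ∅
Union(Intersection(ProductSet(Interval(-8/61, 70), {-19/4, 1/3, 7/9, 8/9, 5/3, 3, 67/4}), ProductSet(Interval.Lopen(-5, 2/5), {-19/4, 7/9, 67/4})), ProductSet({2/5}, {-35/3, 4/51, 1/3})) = Union(ProductSet({2/5}, {-35/3, 4/51, 1/3}), ProductSet(Interval(-8/61, 2/5), {-19/4, 7/9, 67/4}))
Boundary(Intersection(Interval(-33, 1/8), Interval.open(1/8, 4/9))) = EmptySet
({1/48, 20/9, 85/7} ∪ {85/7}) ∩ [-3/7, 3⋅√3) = {1/48, 20/9}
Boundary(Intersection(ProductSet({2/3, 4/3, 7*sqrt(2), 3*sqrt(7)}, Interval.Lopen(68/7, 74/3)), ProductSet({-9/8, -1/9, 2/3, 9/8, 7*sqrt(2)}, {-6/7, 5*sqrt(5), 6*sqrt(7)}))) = ProductSet({2/3, 7*sqrt(2)}, {5*sqrt(5), 6*sqrt(7)})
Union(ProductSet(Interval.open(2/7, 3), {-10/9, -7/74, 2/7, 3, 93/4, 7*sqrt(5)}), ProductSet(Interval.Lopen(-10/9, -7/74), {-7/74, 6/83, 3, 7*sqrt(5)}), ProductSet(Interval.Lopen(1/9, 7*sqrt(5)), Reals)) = Union(ProductSet(Interval.Lopen(-10/9, -7/74), {-7/74, 6/83, 3, 7*sqrt(5)}), ProductSet(Interval.Lopen(1/9, 7*sqrt(5)), Reals))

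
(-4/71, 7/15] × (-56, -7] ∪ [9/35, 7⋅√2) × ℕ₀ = ((-4/71, 7/15] × (-56, -7]) ∪ ([9/35, 7⋅√2) × ℕ₀)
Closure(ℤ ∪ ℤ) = ℤ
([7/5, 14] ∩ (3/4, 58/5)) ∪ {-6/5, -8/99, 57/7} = {-6/5, -8/99} ∪ [7/5, 58/5)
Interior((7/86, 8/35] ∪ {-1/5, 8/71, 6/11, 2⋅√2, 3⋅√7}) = (7/86, 8/35)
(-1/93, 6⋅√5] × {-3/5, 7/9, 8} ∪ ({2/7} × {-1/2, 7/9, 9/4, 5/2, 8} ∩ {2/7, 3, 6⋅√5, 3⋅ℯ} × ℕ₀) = (-1/93, 6⋅√5] × {-3/5, 7/9, 8}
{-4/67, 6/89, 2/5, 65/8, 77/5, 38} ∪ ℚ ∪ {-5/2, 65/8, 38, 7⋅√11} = ℚ ∪ {7⋅√11}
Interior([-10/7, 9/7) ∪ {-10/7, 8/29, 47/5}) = (-10/7, 9/7)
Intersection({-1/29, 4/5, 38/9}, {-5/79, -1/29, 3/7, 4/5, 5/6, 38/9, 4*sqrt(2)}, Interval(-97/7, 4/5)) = {-1/29, 4/5}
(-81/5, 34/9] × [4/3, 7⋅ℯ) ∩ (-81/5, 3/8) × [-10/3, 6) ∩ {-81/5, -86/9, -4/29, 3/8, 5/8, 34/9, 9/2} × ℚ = {-86/9, -4/29} × (ℚ ∩ [4/3, 6))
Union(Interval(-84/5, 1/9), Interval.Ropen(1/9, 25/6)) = Interval.Ropen(-84/5, 25/6)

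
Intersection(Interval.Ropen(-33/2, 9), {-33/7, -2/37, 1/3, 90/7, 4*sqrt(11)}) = {-33/7, -2/37, 1/3}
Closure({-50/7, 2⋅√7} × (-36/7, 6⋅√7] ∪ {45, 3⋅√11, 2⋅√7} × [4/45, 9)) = ({-50/7, 2⋅√7} × [-36/7, 6⋅√7]) ∪ ({45, 3⋅√11, 2⋅√7} × [4/45, 9])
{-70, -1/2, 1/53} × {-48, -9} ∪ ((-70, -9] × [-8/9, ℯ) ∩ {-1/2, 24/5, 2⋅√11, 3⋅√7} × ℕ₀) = {-70, -1/2, 1/53} × {-48, -9}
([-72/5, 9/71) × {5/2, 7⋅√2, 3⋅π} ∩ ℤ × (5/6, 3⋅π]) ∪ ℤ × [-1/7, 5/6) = (ℤ × [-1/7, 5/6)) ∪ ({-14, -13, …, 0} × {5/2, 3⋅π})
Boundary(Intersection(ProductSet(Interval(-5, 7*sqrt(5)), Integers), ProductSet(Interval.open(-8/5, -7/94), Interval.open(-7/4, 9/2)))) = ProductSet(Interval(-8/5, -7/94), Range(-1, 5, 1))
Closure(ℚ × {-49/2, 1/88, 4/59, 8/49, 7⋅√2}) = ℝ × {-49/2, 1/88, 4/59, 8/49, 7⋅√2}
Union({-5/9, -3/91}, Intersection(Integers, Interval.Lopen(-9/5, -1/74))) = Union({-5/9, -3/91}, Range(-1, 0, 1))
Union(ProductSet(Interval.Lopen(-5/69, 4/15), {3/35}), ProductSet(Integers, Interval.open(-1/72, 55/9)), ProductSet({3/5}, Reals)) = Union(ProductSet({3/5}, Reals), ProductSet(Integers, Interval.open(-1/72, 55/9)), ProductSet(Interval.Lopen(-5/69, 4/15), {3/35}))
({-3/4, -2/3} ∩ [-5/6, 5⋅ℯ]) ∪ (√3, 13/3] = {-3/4, -2/3} ∪ (√3, 13/3]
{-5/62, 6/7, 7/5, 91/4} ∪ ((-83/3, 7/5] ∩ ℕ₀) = {-5/62, 6/7, 7/5, 91/4} ∪ {0, 1}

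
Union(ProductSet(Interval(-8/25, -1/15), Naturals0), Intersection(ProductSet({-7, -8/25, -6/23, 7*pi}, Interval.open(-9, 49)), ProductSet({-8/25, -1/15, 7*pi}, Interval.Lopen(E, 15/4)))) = Union(ProductSet({-8/25, 7*pi}, Interval.Lopen(E, 15/4)), ProductSet(Interval(-8/25, -1/15), Naturals0))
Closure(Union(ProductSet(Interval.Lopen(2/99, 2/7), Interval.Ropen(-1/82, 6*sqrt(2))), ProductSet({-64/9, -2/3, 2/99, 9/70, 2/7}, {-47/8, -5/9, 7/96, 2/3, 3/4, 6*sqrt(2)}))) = Union(ProductSet({2/99, 2/7}, Interval(-1/82, 6*sqrt(2))), ProductSet({-64/9, -2/3, 2/99, 9/70, 2/7}, {-47/8, -5/9, 7/96, 2/3, 3/4, 6*sqrt(2)}), ProductSet(Interval(2/99, 2/7), {-1/82, 6*sqrt(2)}), ProductSet(Interval.Lopen(2/99, 2/7), Interval.Ropen(-1/82, 6*sqrt(2))))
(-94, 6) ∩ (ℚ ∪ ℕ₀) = ℚ ∩ (-94, 6)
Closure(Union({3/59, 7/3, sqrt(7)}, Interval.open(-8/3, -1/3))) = Union({3/59, 7/3, sqrt(7)}, Interval(-8/3, -1/3))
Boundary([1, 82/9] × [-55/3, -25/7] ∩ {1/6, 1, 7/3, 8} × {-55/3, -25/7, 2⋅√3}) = {1, 7/3, 8} × {-55/3, -25/7}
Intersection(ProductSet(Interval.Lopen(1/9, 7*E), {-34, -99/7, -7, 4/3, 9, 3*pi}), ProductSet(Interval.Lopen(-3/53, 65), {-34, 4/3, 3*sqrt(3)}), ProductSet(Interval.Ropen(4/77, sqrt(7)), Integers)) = ProductSet(Interval.open(1/9, sqrt(7)), {-34})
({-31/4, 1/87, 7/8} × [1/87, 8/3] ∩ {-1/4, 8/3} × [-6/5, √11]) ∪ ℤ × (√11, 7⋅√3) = ℤ × (√11, 7⋅√3)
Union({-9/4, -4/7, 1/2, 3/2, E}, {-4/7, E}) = {-9/4, -4/7, 1/2, 3/2, E}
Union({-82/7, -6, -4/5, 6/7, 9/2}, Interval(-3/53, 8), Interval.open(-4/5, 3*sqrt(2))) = Union({-82/7, -6}, Interval(-4/5, 8))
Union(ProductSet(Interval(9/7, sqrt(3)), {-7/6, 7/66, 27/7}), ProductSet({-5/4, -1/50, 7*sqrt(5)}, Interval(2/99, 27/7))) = Union(ProductSet({-5/4, -1/50, 7*sqrt(5)}, Interval(2/99, 27/7)), ProductSet(Interval(9/7, sqrt(3)), {-7/6, 7/66, 27/7}))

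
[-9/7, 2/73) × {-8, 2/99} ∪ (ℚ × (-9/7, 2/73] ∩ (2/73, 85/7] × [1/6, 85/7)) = [-9/7, 2/73) × {-8, 2/99}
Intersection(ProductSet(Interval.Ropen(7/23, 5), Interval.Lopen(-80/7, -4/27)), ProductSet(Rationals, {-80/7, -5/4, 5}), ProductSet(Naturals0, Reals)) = ProductSet(Range(1, 5, 1), {-5/4})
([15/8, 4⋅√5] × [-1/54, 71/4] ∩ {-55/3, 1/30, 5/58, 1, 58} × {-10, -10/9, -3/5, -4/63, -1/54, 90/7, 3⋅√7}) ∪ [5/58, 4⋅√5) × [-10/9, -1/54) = [5/58, 4⋅√5) × [-10/9, -1/54)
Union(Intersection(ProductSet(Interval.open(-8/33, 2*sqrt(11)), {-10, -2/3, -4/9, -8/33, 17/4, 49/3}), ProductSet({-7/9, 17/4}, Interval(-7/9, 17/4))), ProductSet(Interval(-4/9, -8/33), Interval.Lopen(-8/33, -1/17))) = Union(ProductSet({17/4}, {-2/3, -4/9, -8/33, 17/4}), ProductSet(Interval(-4/9, -8/33), Interval.Lopen(-8/33, -1/17)))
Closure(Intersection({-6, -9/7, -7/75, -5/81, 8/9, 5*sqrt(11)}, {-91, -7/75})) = {-7/75}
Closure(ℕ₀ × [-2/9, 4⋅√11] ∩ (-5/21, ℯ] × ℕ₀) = {0, 1, 2} × {0, 1, …, 13}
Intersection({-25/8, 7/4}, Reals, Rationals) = {-25/8, 7/4}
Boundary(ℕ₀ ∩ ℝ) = ℕ₀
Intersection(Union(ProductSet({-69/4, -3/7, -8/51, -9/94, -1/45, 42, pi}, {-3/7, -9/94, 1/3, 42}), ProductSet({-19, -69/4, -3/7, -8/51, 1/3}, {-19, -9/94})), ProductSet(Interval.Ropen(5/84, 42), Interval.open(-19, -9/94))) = ProductSet({pi}, {-3/7})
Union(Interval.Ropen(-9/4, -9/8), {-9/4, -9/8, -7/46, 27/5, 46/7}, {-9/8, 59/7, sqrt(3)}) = Union({-7/46, 27/5, 46/7, 59/7, sqrt(3)}, Interval(-9/4, -9/8))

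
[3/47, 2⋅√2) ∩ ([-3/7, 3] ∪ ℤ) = [3/47, 2⋅√2) ∪ {1, 2}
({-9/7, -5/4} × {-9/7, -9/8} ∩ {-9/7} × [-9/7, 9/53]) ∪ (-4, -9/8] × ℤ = ({-9/7} × {-9/7, -9/8}) ∪ ((-4, -9/8] × ℤ)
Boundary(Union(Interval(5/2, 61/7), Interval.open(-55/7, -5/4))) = {-55/7, -5/4, 5/2, 61/7}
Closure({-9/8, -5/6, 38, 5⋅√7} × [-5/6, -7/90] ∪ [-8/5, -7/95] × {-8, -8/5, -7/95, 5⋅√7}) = ({-9/8, -5/6, 38, 5⋅√7} × [-5/6, -7/90]) ∪ ([-8/5, -7/95] × {-8, -8/5, -7/95, 5⋅√7})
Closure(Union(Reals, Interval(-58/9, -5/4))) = Interval(-oo, oo)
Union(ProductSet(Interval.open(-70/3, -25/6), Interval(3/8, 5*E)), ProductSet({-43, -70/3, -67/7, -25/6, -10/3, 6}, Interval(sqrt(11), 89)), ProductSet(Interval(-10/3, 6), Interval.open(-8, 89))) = Union(ProductSet({-43, -70/3, -67/7, -25/6, -10/3, 6}, Interval(sqrt(11), 89)), ProductSet(Interval.open(-70/3, -25/6), Interval(3/8, 5*E)), ProductSet(Interval(-10/3, 6), Interval.open(-8, 89)))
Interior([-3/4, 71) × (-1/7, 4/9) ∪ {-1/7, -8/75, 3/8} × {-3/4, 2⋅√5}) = (-3/4, 71) × (-1/7, 4/9)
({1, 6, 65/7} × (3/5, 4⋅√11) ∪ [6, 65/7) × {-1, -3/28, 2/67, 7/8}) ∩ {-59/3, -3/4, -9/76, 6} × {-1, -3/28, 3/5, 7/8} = {6} × {-1, -3/28, 7/8}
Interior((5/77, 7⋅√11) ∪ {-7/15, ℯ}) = (5/77, 7⋅√11)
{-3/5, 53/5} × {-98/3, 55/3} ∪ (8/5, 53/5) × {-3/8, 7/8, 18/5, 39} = ({-3/5, 53/5} × {-98/3, 55/3}) ∪ ((8/5, 53/5) × {-3/8, 7/8, 18/5, 39})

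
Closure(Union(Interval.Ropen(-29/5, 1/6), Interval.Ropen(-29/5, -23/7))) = Interval(-29/5, 1/6)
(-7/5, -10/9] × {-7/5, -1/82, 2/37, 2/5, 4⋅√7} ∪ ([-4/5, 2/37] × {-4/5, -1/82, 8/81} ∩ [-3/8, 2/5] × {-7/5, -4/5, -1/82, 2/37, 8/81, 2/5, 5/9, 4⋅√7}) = ([-3/8, 2/37] × {-4/5, -1/82, 8/81}) ∪ ((-7/5, -10/9] × {-7/5, -1/82, 2/37, 2/5, 4⋅√7})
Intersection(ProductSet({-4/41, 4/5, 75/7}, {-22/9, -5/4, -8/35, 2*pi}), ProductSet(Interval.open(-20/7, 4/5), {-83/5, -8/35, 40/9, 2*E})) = ProductSet({-4/41}, {-8/35})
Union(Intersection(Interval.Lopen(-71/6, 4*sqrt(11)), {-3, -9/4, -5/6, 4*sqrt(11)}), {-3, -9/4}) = {-3, -9/4, -5/6, 4*sqrt(11)}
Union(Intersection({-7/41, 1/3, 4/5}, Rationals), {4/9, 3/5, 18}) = {-7/41, 1/3, 4/9, 3/5, 4/5, 18}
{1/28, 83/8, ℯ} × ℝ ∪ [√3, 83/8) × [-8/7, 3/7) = ({1/28, 83/8, ℯ} × ℝ) ∪ ([√3, 83/8) × [-8/7, 3/7))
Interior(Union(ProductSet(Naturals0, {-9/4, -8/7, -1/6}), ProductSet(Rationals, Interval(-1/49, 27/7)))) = EmptySet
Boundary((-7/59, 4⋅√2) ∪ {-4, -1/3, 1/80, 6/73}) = {-4, -1/3, -7/59, 4⋅√2}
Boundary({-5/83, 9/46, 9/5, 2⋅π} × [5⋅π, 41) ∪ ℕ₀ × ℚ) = (ℕ₀ × ℝ) ∪ ({-5/83, 9/46, 9/5, 2⋅π} × [5⋅π, 41])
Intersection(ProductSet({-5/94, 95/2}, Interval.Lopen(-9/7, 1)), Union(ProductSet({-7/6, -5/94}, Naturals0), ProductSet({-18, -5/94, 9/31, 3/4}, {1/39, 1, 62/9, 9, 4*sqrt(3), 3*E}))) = ProductSet({-5/94}, Union({1/39}, Range(0, 2, 1)))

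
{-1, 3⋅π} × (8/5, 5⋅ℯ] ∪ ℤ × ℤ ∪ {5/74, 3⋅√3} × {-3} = (ℤ × ℤ) ∪ ({5/74, 3⋅√3} × {-3}) ∪ ({-1, 3⋅π} × (8/5, 5⋅ℯ])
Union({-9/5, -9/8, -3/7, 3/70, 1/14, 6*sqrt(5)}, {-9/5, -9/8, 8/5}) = {-9/5, -9/8, -3/7, 3/70, 1/14, 8/5, 6*sqrt(5)}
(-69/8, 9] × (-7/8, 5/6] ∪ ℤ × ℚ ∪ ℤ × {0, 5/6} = (ℤ × ℚ) ∪ ((-69/8, 9] × (-7/8, 5/6])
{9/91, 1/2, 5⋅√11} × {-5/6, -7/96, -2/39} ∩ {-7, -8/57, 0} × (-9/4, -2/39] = ∅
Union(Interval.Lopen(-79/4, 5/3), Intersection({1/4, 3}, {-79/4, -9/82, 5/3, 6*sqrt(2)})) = Interval.Lopen(-79/4, 5/3)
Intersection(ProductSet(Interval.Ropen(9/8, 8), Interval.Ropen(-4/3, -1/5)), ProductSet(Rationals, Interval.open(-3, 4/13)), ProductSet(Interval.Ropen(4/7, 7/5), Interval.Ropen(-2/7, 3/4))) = ProductSet(Intersection(Interval.Ropen(9/8, 7/5), Rationals), Interval.Ropen(-2/7, -1/5))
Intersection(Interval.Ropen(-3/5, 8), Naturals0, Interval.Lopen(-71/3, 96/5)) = Range(0, 8, 1)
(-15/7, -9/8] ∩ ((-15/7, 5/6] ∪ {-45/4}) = (-15/7, -9/8]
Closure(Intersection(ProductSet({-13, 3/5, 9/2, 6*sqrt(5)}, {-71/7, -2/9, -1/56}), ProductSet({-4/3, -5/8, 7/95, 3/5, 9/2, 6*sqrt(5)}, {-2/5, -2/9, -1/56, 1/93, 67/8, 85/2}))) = ProductSet({3/5, 9/2, 6*sqrt(5)}, {-2/9, -1/56})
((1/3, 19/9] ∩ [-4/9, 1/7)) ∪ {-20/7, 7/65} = {-20/7, 7/65}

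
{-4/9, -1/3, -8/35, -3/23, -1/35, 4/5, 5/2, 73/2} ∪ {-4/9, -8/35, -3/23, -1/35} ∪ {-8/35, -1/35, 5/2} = {-4/9, -1/3, -8/35, -3/23, -1/35, 4/5, 5/2, 73/2}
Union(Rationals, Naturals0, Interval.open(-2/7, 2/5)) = Union(Interval(-2/7, 2/5), Rationals)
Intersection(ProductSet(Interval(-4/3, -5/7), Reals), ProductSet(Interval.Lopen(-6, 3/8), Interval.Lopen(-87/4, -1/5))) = ProductSet(Interval(-4/3, -5/7), Interval.Lopen(-87/4, -1/5))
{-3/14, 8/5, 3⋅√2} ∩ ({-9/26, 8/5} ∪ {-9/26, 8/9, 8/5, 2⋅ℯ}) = {8/5}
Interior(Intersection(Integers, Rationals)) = EmptySet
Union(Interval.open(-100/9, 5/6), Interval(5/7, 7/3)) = Interval.Lopen(-100/9, 7/3)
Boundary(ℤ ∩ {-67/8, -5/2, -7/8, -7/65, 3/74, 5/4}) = ∅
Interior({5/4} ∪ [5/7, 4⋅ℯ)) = (5/7, 4⋅ℯ)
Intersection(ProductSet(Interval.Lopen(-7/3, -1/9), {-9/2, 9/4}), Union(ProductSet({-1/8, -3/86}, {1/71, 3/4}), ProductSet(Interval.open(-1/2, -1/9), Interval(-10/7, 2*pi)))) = ProductSet(Interval.open(-1/2, -1/9), {9/4})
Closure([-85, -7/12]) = [-85, -7/12]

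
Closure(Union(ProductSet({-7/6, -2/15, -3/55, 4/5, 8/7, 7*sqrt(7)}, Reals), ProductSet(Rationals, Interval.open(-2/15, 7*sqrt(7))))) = Union(ProductSet({-7/6, -2/15, -3/55, 4/5, 8/7, 7*sqrt(7)}, Reals), ProductSet(Reals, Interval(-2/15, 7*sqrt(7))))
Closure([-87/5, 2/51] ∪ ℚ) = ℚ ∪ (-∞, ∞)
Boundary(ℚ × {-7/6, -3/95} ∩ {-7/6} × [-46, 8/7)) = {-7/6} × {-7/6, -3/95}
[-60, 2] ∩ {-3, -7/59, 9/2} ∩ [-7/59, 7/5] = {-7/59}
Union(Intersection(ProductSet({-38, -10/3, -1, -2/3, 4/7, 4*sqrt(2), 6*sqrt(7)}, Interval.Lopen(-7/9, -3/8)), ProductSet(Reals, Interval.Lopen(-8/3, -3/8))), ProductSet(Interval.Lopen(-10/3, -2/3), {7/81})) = Union(ProductSet({-38, -10/3, -1, -2/3, 4/7, 4*sqrt(2), 6*sqrt(7)}, Interval.Lopen(-7/9, -3/8)), ProductSet(Interval.Lopen(-10/3, -2/3), {7/81}))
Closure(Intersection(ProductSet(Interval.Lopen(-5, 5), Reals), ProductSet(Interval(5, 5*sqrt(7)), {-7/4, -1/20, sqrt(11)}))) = ProductSet({5}, {-7/4, -1/20, sqrt(11)})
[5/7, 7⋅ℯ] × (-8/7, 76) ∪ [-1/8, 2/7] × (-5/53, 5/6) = ([-1/8, 2/7] × (-5/53, 5/6)) ∪ ([5/7, 7⋅ℯ] × (-8/7, 76))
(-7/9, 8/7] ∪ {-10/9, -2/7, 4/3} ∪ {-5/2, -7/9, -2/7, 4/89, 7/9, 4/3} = {-5/2, -10/9, 4/3} ∪ [-7/9, 8/7]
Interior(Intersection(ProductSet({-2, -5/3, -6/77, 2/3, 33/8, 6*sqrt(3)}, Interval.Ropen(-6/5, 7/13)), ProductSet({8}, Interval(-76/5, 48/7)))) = EmptySet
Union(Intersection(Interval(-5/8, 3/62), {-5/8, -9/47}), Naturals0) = Union({-5/8, -9/47}, Naturals0)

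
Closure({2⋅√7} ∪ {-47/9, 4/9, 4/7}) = {-47/9, 4/9, 4/7, 2⋅√7}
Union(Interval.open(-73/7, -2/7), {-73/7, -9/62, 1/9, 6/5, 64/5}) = Union({-9/62, 1/9, 6/5, 64/5}, Interval.Ropen(-73/7, -2/7))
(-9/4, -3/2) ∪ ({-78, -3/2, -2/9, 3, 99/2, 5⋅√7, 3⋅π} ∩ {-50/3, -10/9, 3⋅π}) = (-9/4, -3/2) ∪ {3⋅π}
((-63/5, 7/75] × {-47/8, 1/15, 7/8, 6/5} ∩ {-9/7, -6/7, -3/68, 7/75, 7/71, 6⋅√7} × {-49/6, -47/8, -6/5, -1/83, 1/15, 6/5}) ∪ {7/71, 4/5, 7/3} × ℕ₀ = ({7/71, 4/5, 7/3} × ℕ₀) ∪ ({-9/7, -6/7, -3/68, 7/75} × {-47/8, 1/15, 6/5})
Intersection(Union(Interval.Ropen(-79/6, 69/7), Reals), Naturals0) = Naturals0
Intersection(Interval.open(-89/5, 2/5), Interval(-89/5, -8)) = Interval.Lopen(-89/5, -8)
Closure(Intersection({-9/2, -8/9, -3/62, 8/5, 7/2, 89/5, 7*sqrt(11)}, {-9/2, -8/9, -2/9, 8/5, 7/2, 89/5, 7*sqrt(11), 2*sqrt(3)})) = {-9/2, -8/9, 8/5, 7/2, 89/5, 7*sqrt(11)}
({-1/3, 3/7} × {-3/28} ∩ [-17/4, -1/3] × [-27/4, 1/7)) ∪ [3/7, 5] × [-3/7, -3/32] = ({-1/3} × {-3/28}) ∪ ([3/7, 5] × [-3/7, -3/32])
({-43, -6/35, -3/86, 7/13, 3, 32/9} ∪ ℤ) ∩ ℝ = ℤ ∪ {-6/35, -3/86, 7/13, 32/9}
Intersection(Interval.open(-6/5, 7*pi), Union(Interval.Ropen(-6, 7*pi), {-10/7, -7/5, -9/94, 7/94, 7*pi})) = Interval.open(-6/5, 7*pi)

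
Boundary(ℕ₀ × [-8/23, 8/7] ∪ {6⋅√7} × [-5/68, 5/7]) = (ℕ₀ × [-8/23, 8/7]) ∪ ({6⋅√7} × [-5/68, 5/7])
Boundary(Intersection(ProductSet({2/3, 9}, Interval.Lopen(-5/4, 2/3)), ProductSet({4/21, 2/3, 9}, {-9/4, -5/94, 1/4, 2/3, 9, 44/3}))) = ProductSet({2/3, 9}, {-5/94, 1/4, 2/3})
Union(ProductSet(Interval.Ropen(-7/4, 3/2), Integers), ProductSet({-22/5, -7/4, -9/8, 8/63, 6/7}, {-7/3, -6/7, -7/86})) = Union(ProductSet({-22/5, -7/4, -9/8, 8/63, 6/7}, {-7/3, -6/7, -7/86}), ProductSet(Interval.Ropen(-7/4, 3/2), Integers))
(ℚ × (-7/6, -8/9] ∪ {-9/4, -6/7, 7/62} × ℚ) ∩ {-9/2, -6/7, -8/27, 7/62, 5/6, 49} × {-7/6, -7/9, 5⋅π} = {-6/7, 7/62} × {-7/6, -7/9}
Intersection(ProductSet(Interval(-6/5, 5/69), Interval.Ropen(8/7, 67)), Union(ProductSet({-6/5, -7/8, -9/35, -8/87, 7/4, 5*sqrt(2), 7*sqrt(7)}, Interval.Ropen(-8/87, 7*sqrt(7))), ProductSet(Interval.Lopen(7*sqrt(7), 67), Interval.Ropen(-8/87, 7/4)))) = ProductSet({-6/5, -7/8, -9/35, -8/87}, Interval.Ropen(8/7, 7*sqrt(7)))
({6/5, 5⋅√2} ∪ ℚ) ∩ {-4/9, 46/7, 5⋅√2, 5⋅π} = {-4/9, 46/7, 5⋅√2}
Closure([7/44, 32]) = [7/44, 32]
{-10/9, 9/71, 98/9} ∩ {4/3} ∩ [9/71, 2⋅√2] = ∅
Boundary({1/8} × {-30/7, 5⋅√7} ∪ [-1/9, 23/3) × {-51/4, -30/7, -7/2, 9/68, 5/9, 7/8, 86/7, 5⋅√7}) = [-1/9, 23/3] × {-51/4, -30/7, -7/2, 9/68, 5/9, 7/8, 86/7, 5⋅√7}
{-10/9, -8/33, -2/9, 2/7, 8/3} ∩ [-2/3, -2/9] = {-8/33, -2/9}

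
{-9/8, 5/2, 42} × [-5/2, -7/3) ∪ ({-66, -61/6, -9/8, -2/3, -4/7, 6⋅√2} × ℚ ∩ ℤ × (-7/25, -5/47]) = ({-66} × (ℚ ∩ (-7/25, -5/47])) ∪ ({-9/8, 5/2, 42} × [-5/2, -7/3))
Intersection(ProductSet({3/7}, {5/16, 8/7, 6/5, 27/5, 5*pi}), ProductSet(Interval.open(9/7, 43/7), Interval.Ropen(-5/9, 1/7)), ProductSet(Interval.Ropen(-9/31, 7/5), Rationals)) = EmptySet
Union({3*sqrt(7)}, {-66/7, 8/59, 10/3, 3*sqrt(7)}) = {-66/7, 8/59, 10/3, 3*sqrt(7)}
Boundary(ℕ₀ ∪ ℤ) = ℤ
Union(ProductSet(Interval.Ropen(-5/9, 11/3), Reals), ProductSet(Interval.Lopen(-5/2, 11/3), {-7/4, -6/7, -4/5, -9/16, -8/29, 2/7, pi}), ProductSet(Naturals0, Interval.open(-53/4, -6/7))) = Union(ProductSet(Interval.Lopen(-5/2, 11/3), {-7/4, -6/7, -4/5, -9/16, -8/29, 2/7, pi}), ProductSet(Interval.Ropen(-5/9, 11/3), Reals), ProductSet(Naturals0, Interval.open(-53/4, -6/7)))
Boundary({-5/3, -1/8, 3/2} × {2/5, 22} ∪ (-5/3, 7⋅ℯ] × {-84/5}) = ({-5/3, -1/8, 3/2} × {2/5, 22}) ∪ ([-5/3, 7⋅ℯ] × {-84/5})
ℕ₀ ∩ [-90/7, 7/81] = {0}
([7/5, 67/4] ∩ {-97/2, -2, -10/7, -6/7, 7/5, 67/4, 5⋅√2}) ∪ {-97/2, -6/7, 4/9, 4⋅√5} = {-97/2, -6/7, 4/9, 7/5, 67/4, 5⋅√2, 4⋅√5}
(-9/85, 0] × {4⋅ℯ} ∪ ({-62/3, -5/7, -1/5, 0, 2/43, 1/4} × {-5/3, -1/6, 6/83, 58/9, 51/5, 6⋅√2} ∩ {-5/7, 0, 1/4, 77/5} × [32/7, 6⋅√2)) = ({-5/7, 0, 1/4} × {58/9}) ∪ ((-9/85, 0] × {4⋅ℯ})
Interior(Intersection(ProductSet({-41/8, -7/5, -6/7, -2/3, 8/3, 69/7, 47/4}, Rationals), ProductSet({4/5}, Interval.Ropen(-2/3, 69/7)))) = EmptySet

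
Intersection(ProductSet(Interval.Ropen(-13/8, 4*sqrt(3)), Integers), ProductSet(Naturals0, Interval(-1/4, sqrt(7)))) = ProductSet(Range(0, 7, 1), Range(0, 3, 1))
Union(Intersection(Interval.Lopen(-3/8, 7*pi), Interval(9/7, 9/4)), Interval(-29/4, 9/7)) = Interval(-29/4, 9/4)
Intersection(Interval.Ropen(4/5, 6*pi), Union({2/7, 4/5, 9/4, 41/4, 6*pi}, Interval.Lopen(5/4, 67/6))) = Union({4/5}, Interval.Lopen(5/4, 67/6))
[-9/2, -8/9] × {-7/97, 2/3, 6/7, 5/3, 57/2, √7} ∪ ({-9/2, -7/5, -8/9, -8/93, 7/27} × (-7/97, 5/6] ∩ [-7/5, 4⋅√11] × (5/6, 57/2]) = [-9/2, -8/9] × {-7/97, 2/3, 6/7, 5/3, 57/2, √7}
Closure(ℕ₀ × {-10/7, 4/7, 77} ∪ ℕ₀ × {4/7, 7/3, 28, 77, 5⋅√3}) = ℕ₀ × {-10/7, 4/7, 7/3, 28, 77, 5⋅√3}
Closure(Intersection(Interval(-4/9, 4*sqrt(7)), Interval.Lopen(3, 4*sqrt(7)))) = Interval(3, 4*sqrt(7))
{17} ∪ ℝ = ℝ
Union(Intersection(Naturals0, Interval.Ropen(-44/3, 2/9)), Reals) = Union(Range(0, 1, 1), Reals)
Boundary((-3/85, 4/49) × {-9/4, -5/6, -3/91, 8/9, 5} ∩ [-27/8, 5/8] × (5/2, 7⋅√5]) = [-3/85, 4/49] × {5}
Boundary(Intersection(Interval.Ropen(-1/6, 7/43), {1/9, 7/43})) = {1/9}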